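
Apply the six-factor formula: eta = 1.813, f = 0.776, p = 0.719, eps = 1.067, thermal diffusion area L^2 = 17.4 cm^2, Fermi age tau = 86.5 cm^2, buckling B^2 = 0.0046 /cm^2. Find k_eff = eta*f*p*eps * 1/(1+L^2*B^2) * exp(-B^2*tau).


k_inf = eta*f*p*eps = 1.813*0.776*0.719*1.067 = 1.079326
P_TNL = 1/(1 + L^2*B^2) = 1/(1 + 17.4*0.0046) = 0.9258916
P_FNL = exp(-B^2*tau) = exp(-0.0046*86.5) = 0.6717292
k_eff = k_inf * P_TNL * P_FNL = 1.079326 * 0.9258916 * 0.6717292
k_eff = 0.67129

0.67129


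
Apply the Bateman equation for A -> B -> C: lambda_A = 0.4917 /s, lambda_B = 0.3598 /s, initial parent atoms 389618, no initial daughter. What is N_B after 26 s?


N_B(t) = lambda_A * N_A0 / (lambda_B - lambda_A) * [exp(-lambda_A*t) - exp(-lambda_B*t)]
exp(-0.4917*26) = 2.804739e-06; exp(-0.3598*26) = 8.654899e-05
N_B = 0.4917 * 389618 / (0.3598 - 0.4917) * (2.804739e-06 - 8.654899e-05)
N_B = 121.63

121.63


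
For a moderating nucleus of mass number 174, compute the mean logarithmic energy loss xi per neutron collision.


xi = 1 + (A-1)^2/(2A) * ln((A-1)/(A+1))
xi = 1 + (174-1)^2/(2*174) * ln((174-1)/(174 +1))
xi = 0.011450

0.011450


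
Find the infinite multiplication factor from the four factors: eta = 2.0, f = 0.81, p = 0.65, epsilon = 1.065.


k_inf = eta * f * p * epsilon
k_inf = 2.0 * 0.81 * 0.65 * 1.065
k_inf = 1.1214

1.1214


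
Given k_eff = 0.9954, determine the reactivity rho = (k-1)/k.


rho = (k_eff - 1) / k_eff
rho = (0.9954 - 1) / 0.9954
rho = -0.0046213

-0.0046213


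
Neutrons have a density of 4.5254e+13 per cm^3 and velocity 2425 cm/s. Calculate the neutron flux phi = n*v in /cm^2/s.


phi = n * v
phi = 4.5254e+13 * 2425
phi = 1.0974e+17 /cm^2/s

1.0974e+17


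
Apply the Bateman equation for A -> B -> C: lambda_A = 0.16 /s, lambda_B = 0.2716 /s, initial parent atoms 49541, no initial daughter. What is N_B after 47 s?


N_B(t) = lambda_A * N_A0 / (lambda_B - lambda_A) * [exp(-lambda_A*t) - exp(-lambda_B*t)]
exp(-0.16*47) = 5.421326e-04; exp(-0.2716*47) = 2.858539e-06
N_B = 0.16 * 49541 / (0.2716 - 0.16) * (5.421326e-04 - 2.858539e-06)
N_B = 38.303

38.303


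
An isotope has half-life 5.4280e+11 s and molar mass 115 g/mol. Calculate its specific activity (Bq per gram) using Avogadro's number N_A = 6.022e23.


lambda = ln(2) / t_half = ln(2) / 5.4280e+11 = 1.276984e-12 /s
SA = lambda * N_A / M
SA = 1.276984e-12 * 6.022e23 / 115
SA = 6.6870e+09 Bq/g

6.6870e+09


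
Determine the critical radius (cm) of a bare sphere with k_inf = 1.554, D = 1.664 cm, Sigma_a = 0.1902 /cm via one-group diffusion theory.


L^2 = D / Sigma_a = 1.664 / 0.1902 = 8.748686 cm^2
B_m^2 = (k_inf - 1) / L^2 = (1.554 - 1) / 8.748686 = 0.06332380 /cm^2
For a bare sphere: B_g = pi/R, so R_c = pi / sqrt(B_m^2)
R_c = pi / sqrt(0.06332380) = 12.484 cm

12.484


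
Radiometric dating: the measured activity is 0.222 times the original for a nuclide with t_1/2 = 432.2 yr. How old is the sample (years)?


lambda = ln(2) / t_half = ln(2) / 432.2 = 0.001603765 /yr
t = -ln(A/A0) / lambda
t = -ln(0.222) / 0.001603765
t = 938.47 yr

938.47


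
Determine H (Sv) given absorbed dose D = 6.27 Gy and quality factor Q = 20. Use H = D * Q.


H = D * Q
H = 6.27 * 20
H = 125.40 Sv

125.40


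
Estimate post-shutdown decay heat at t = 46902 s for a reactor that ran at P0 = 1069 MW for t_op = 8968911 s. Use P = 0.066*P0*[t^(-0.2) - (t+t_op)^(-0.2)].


P/P0 = 0.066 * [t^(-0.2) - (t + t_op)^(-0.2)]
P/P0 = 0.066 * [46902^(-0.2) - (46902 + 8968911)^(-0.2)]
P/P0 = 0.066 * [0.1163488 - 0.04064424] = 0.004996501
P = 1069 * 0.004996501 = 5.3413 MW

5.3413


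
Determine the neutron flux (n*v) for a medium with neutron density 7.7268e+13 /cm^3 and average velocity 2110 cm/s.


phi = n * v
phi = 7.7268e+13 * 2110
phi = 1.6304e+17 /cm^2/s

1.6304e+17


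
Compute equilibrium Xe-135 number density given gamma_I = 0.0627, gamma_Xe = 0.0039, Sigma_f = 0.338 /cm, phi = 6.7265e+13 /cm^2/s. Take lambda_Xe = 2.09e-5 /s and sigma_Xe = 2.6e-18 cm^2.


Xe_eq = (gamma_I + gamma_Xe) * Sigma_f * phi / (lambda_Xe + sigma_Xe * phi)
Numerator = (0.0627 + 0.0039) * 0.338 * 6.7265e+13 = 1.514189e+12
Denominator = 2.09e-5 + 2.6e-18 * 6.7265e+13 = 1.957890e-04
Xe_eq = 1.514189e+12 / 1.957890e-04 = 7.7338e+15 /cm^3

7.7338e+15


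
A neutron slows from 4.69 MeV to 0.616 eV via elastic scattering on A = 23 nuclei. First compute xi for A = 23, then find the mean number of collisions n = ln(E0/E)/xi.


xi = 1 + (A-1)^2/(2A)*ln((A-1)/(A+1)) = 0.08448899 (for A = 23)
n = ln(E0/E) / xi
n = ln(4.69e6 / 0.616) / 0.08448899
n = ln(7.613636e+06) / 0.08448899 = 187.54

187.54


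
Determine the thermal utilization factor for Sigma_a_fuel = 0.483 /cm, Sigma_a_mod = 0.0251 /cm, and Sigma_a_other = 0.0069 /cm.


f = Sigma_a_fuel / (Sigma_a_fuel + Sigma_a_mod + Sigma_a_other)
f = 0.483 / (0.483 + 0.0251 + 0.0069)
f = 0.93786

0.93786


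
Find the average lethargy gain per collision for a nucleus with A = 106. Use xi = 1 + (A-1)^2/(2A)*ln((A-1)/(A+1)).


xi = 1 + (A-1)^2/(2A) * ln((A-1)/(A+1))
xi = 1 + (106-1)^2/(2*106) * ln((106-1)/(106 +1))
xi = 0.018750

0.018750


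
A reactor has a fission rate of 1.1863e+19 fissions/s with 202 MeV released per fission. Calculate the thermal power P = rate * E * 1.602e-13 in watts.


P = fission_rate * E_MeV * 1.602e-13
P = 1.1863e+19 * 202 * 1.602e-13
P = 3.8389e+08 W

3.8389e+08


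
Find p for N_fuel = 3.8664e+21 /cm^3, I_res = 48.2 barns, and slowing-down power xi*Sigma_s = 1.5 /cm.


p = exp(-N * I * 1e-24 / (xi*Sigma_s))
p = exp(-3.8664e+21 * 48.2 * 1e-24 / 1.5)
p = 0.88317

0.88317


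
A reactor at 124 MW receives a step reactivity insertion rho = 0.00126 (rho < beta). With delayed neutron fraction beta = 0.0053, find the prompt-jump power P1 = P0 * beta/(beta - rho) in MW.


P1/P0 = beta / (beta - rho)
P1/P0 = 0.0053 / (0.0053 - 0.00126) = 1.311881
P1 = 124 * 1.311881 = 162.67 MW

162.67


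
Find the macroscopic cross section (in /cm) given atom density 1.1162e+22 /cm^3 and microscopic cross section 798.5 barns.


Sigma = N * sigma_barns * 1e-24
Sigma = 1.1162e+22 * 798.5 * 1e-24
Sigma = 8.9129 /cm

8.9129


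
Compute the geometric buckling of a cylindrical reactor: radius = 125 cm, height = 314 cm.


B^2 = (2.405/R)^2 + (pi/H)^2
B^2 = (2.405/125)^2 + (pi/314)^2
B^2 = 4.7028e-04 /cm^2

4.7028e-04


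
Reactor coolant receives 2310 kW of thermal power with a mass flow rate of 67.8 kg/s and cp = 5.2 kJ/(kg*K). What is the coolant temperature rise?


dT = Q / (m_dot * cp)
dT = 2310 / (67.8 * 5.2)
dT = 6.5521 C

6.5521


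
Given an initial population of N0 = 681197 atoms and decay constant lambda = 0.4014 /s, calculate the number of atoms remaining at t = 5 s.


N = N0 * exp(-lambda * t)
N = 681197 * exp(-0.4014 * 5)
N = 91547

91547


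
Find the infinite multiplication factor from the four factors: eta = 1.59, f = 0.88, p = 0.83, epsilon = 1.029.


k_inf = eta * f * p * epsilon
k_inf = 1.59 * 0.88 * 0.83 * 1.029
k_inf = 1.1950

1.1950


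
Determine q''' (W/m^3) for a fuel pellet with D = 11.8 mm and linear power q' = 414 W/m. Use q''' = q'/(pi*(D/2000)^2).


r = D / 2 / 1000 = 11.8 / 2 / 1000 = 0.0059 m
q''' = q' / (pi * r^2)
q''' = 414 / (pi * 0.0059^2)
q''' = 3.7857e+06 W/m^3

3.7857e+06


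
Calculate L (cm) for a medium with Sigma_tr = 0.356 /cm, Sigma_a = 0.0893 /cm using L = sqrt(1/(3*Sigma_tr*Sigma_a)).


D = 1 / (3 * Sigma_tr) = 1 / (3 * 0.356) = 0.9363296 cm
L = sqrt(D / Sigma_a)
L = sqrt(0.9363296 / 0.0893)
L = 3.2381 cm

3.2381


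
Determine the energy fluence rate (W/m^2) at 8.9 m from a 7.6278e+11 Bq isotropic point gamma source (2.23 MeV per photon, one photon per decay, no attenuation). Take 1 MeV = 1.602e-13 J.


psi = A * E * 1.602e-13 / (4*pi*r^2)
psi = 7.6278e+11 * 2.23 * 1.602e-13 / (4*pi*8.9^2)
psi = 2.7376e-04 W/m^2

2.7376e-04


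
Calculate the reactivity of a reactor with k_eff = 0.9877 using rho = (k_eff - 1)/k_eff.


rho = (k_eff - 1) / k_eff
rho = (0.9877 - 1) / 0.9877
rho = -0.012453

-0.012453


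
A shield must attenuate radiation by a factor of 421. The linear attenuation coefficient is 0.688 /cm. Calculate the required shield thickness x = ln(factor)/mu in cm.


x = ln(factor) / mu
x = ln(421) / 0.688
x = 8.7829 cm

8.7829


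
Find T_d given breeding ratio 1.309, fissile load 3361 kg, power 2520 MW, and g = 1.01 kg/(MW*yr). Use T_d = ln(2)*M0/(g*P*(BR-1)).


Breeding gain G = BR - 1 = 1.309 - 1 = 0.309
Fissile production rate = g * P * G = 1.01 * 2520 * 0.309 = 786.4668 kg/yr
T_d = ln(2) * M0 / (g * P * G)
T_d = ln(2) * 3361 / 786.4668 = 2.9622 yr

2.9622


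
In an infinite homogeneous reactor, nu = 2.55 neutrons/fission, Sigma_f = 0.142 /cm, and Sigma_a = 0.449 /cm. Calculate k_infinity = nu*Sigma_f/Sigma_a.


k_inf = nu * Sigma_f / Sigma_a
k_inf = 2.55 * 0.142 / 0.449
k_inf = 0.80646

0.80646


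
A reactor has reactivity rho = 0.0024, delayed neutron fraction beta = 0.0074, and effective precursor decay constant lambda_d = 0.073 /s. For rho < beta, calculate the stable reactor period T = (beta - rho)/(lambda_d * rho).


T = (beta - rho) / (lambda_d * rho)
T = (0.0074 - 0.0024) / (0.073 * 0.0024)
T = 28.539 s

28.539


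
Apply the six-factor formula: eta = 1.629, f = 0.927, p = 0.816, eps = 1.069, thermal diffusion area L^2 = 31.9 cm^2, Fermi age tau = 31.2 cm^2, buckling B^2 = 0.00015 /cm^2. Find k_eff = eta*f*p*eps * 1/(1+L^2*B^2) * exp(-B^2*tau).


k_inf = eta*f*p*eps = 1.629*0.927*0.816*1.069 = 1.317251
P_TNL = 1/(1 + L^2*B^2) = 1/(1 + 31.9*0.00015) = 0.9952378
P_FNL = exp(-B^2*tau) = exp(-0.00015*31.2) = 0.9953309
k_eff = k_inf * P_TNL * P_FNL = 1.317251 * 0.9952378 * 0.9953309
k_eff = 1.3049

1.3049


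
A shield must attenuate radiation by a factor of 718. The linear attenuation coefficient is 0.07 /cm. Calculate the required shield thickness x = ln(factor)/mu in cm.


x = ln(factor) / mu
x = ln(718) / 0.07
x = 93.950 cm

93.950


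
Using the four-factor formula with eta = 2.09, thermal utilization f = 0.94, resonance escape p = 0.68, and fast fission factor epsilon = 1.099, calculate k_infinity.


k_inf = eta * f * p * epsilon
k_inf = 2.09 * 0.94 * 0.68 * 1.099
k_inf = 1.4682

1.4682


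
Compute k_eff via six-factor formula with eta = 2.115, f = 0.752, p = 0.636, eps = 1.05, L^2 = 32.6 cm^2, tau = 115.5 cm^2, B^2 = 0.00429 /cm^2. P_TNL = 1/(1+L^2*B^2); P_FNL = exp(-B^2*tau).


k_inf = eta*f*p*eps = 2.115*0.752*0.636*1.05 = 1.062123
P_TNL = 1/(1 + L^2*B^2) = 1/(1 + 32.6*0.00429) = 0.8773053
P_FNL = exp(-B^2*tau) = exp(-0.00429*115.5) = 0.6092692
k_eff = k_inf * P_TNL * P_FNL = 1.062123 * 0.8773053 * 0.6092692
k_eff = 0.56772

0.56772


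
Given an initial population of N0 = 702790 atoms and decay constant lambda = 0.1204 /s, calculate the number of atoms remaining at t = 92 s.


N = N0 * exp(-lambda * t)
N = 702790 * exp(-0.1204 * 92)
N = 10.870

10.870


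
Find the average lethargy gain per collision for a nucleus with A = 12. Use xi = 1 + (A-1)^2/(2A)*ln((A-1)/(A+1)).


xi = 1 + (A-1)^2/(2A) * ln((A-1)/(A+1))
xi = 1 + (12-1)^2/(2*12) * ln((12-1)/(12 +1))
xi = 0.15777

0.15777


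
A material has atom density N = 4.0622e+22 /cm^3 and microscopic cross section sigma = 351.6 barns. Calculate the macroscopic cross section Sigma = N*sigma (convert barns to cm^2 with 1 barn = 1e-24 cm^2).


Sigma = N * sigma_barns * 1e-24
Sigma = 4.0622e+22 * 351.6 * 1e-24
Sigma = 14.283 /cm

14.283


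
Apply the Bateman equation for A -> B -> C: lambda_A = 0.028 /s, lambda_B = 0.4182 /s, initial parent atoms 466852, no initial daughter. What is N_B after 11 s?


N_B(t) = lambda_A * N_A0 / (lambda_B - lambda_A) * [exp(-lambda_A*t) - exp(-lambda_B*t)]
exp(-0.028*11) = 0.7349153; exp(-0.4182*11) = 0.01004983
N_B = 0.028 * 466852 / (0.4182 - 0.028) * (0.7349153 - 0.01004983)
N_B = 24283

24283


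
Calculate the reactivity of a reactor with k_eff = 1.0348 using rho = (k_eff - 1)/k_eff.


rho = (k_eff - 1) / k_eff
rho = (1.0348 - 1) / 1.0348
rho = 0.033630

0.033630


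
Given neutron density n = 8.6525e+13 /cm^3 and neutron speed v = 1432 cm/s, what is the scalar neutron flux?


phi = n * v
phi = 8.6525e+13 * 1432
phi = 1.2390e+17 /cm^2/s

1.2390e+17


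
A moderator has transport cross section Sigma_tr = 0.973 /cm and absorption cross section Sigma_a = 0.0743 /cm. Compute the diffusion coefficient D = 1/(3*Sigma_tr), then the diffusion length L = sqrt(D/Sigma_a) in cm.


D = 1 / (3 * Sigma_tr) = 1 / (3 * 0.973) = 0.3425831 cm
L = sqrt(D / Sigma_a)
L = sqrt(0.3425831 / 0.0743)
L = 2.1473 cm

2.1473


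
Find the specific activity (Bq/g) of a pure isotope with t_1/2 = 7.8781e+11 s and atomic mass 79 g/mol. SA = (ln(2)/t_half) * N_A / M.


lambda = ln(2) / t_half = ln(2) / 7.8781e+11 = 8.798405e-13 /s
SA = lambda * N_A / M
SA = 8.798405e-13 * 6.022e23 / 79
SA = 6.7068e+09 Bq/g

6.7068e+09


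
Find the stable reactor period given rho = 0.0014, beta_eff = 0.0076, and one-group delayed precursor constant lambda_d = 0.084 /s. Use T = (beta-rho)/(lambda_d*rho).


T = (beta - rho) / (lambda_d * rho)
T = (0.0076 - 0.0014) / (0.084 * 0.0014)
T = 52.721 s

52.721


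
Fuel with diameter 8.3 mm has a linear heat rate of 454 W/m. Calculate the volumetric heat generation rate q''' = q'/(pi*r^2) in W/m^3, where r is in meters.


r = D / 2 / 1000 = 8.3 / 2 / 1000 = 0.00415 m
q''' = q' / (pi * r^2)
q''' = 454 / (pi * 0.00415^2)
q''' = 8.3909e+06 W/m^3

8.3909e+06


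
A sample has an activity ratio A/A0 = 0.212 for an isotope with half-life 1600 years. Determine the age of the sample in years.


lambda = ln(2) / t_half = ln(2) / 1600 = 4.332170e-04 /yr
t = -ln(A/A0) / lambda
t = -ln(0.212) / 4.332170e-04
t = 3580.6 yr

3580.6


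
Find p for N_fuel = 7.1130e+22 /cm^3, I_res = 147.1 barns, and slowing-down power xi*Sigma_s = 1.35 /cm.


p = exp(-N * I * 1e-24 / (xi*Sigma_s))
p = exp(-7.1130e+22 * 147.1 * 1e-24 / 1.35)
p = 4.3051e-04

4.3051e-04


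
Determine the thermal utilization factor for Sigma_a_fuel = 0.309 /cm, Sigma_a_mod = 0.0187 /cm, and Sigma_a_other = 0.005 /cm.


f = Sigma_a_fuel / (Sigma_a_fuel + Sigma_a_mod + Sigma_a_other)
f = 0.309 / (0.309 + 0.0187 + 0.005)
f = 0.92876

0.92876


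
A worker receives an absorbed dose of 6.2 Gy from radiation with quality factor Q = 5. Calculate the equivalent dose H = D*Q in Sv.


H = D * Q
H = 6.2 * 5
H = 31.000 Sv

31.000


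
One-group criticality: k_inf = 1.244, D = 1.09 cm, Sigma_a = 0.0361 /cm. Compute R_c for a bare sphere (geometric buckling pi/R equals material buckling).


L^2 = D / Sigma_a = 1.09 / 0.0361 = 30.19391 cm^2
B_m^2 = (k_inf - 1) / L^2 = (1.244 - 1) / 30.19391 = 0.008081100 /cm^2
For a bare sphere: B_g = pi/R, so R_c = pi / sqrt(B_m^2)
R_c = pi / sqrt(0.008081100) = 34.947 cm

34.947


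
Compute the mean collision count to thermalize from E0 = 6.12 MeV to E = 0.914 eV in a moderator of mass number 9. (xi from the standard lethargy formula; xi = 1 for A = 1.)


xi = 1 + (A-1)^2/(2A)*ln((A-1)/(A+1)) = 0.2066007 (for A = 9)
n = ln(E0/E) / xi
n = ln(6.12e6 / 0.914) / 0.2066007
n = ln(6.695842e+06) / 0.2066007 = 76.074

76.074


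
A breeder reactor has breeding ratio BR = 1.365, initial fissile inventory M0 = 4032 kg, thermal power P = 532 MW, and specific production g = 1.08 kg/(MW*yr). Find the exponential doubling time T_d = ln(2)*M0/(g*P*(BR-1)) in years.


Breeding gain G = BR - 1 = 1.365 - 1 = 0.365
Fissile production rate = g * P * G = 1.08 * 532 * 0.365 = 209.7144 kg/yr
T_d = ln(2) * M0 / (g * P * G)
T_d = ln(2) * 4032 / 209.7144 = 13.327 yr

13.327


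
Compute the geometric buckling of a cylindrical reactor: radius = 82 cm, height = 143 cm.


B^2 = (2.405/R)^2 + (pi/H)^2
B^2 = (2.405/82)^2 + (pi/143)^2
B^2 = 0.0013429 /cm^2

0.0013429


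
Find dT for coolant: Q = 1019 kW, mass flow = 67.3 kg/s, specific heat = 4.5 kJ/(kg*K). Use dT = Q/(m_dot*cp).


dT = Q / (m_dot * cp)
dT = 1019 / (67.3 * 4.5)
dT = 3.3647 C

3.3647


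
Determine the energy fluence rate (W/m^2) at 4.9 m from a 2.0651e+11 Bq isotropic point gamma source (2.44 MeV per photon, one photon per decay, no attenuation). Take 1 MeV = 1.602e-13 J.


psi = A * E * 1.602e-13 / (4*pi*r^2)
psi = 2.0651e+11 * 2.44 * 1.602e-13 / (4*pi*4.9^2)
psi = 2.6754e-04 W/m^2

2.6754e-04


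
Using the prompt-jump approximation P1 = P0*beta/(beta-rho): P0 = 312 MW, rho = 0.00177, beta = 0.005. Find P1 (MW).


P1/P0 = beta / (beta - rho)
P1/P0 = 0.005 / (0.005 - 0.00177) = 1.547988
P1 = 312 * 1.547988 = 482.97 MW

482.97


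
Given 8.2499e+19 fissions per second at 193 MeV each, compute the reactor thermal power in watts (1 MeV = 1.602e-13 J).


P = fission_rate * E_MeV * 1.602e-13
P = 8.2499e+19 * 193 * 1.602e-13
P = 2.5508e+09 W

2.5508e+09


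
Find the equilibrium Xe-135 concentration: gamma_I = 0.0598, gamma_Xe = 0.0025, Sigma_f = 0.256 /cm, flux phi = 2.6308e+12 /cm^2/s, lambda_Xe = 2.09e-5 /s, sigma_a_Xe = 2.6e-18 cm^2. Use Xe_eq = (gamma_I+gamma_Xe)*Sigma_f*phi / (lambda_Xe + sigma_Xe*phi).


Xe_eq = (gamma_I + gamma_Xe) * Sigma_f * phi / (lambda_Xe + sigma_Xe * phi)
Numerator = (0.0598 + 0.0025) * 0.256 * 2.6308e+12 = 4.195810e+10
Denominator = 2.09e-5 + 2.6e-18 * 2.6308e+12 = 2.774008e-05
Xe_eq = 4.195810e+10 / 2.774008e-05 = 1.5125e+15 /cm^3

1.5125e+15


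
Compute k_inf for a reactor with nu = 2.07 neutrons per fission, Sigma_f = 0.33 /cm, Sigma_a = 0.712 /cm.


k_inf = nu * Sigma_f / Sigma_a
k_inf = 2.07 * 0.33 / 0.712
k_inf = 0.95941

0.95941


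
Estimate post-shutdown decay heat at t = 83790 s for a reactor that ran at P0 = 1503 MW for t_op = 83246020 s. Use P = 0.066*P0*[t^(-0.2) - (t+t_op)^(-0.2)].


P/P0 = 0.066 * [t^(-0.2) - (t + t_op)^(-0.2)]
P/P0 = 0.066 * [83790^(-0.2) - (83790 + 83246020)^(-0.2)]
P/P0 = 0.066 * [0.1036004 - 0.02605193] = 0.005118199
P = 1503 * 0.005118199 = 7.6927 MW

7.6927


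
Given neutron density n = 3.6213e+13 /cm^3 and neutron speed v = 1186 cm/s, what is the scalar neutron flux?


phi = n * v
phi = 3.6213e+13 * 1186
phi = 4.2949e+16 /cm^2/s

4.2949e+16


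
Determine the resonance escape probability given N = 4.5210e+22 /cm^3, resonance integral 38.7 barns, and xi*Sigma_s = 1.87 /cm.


p = exp(-N * I * 1e-24 / (xi*Sigma_s))
p = exp(-4.5210e+22 * 38.7 * 1e-24 / 1.87)
p = 0.39234

0.39234


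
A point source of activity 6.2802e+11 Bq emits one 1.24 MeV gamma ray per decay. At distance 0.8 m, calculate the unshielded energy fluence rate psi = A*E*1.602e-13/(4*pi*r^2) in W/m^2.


psi = A * E * 1.602e-13 / (4*pi*r^2)
psi = 6.2802e+11 * 1.24 * 1.602e-13 / (4*pi*0.8^2)
psi = 0.015512 W/m^2

0.015512


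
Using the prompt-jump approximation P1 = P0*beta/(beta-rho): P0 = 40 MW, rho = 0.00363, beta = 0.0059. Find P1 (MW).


P1/P0 = beta / (beta - rho)
P1/P0 = 0.0059 / (0.0059 - 0.00363) = 2.599119
P1 = 40 * 2.599119 = 103.96 MW

103.96


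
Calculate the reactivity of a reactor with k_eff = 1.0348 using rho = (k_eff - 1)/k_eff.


rho = (k_eff - 1) / k_eff
rho = (1.0348 - 1) / 1.0348
rho = 0.033630

0.033630


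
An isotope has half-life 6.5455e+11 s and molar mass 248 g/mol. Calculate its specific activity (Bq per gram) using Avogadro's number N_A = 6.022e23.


lambda = ln(2) / t_half = ln(2) / 6.5455e+11 = 1.058968e-12 /s
SA = lambda * N_A / M
SA = 1.058968e-12 * 6.022e23 / 248
SA = 2.5714e+09 Bq/g

2.5714e+09


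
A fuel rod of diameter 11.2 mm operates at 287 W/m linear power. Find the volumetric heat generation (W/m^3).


r = D / 2 / 1000 = 11.2 / 2 / 1000 = 0.0056 m
q''' = q' / (pi * r^2)
q''' = 287 / (pi * 0.0056^2)
q''' = 2.9131e+06 W/m^3

2.9131e+06


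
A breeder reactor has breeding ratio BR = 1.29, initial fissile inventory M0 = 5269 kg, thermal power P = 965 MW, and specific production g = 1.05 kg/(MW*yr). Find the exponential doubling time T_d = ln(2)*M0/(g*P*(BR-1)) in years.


Breeding gain G = BR - 1 = 1.29 - 1 = 0.29
Fissile production rate = g * P * G = 1.05 * 965 * 0.29 = 293.8425 kg/yr
T_d = ln(2) * M0 / (g * P * G)
T_d = ln(2) * 5269 / 293.8425 = 12.429 yr

12.429


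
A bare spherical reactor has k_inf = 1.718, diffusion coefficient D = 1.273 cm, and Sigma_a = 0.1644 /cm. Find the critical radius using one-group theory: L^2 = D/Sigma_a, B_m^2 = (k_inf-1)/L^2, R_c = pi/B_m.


L^2 = D / Sigma_a = 1.273 / 0.1644 = 7.743309 cm^2
B_m^2 = (k_inf - 1) / L^2 = (1.718 - 1) / 7.743309 = 0.09272522 /cm^2
For a bare sphere: B_g = pi/R, so R_c = pi / sqrt(B_m^2)
R_c = pi / sqrt(0.09272522) = 10.317 cm

10.317


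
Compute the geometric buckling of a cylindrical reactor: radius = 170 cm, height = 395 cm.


B^2 = (2.405/R)^2 + (pi/H)^2
B^2 = (2.405/170)^2 + (pi/395)^2
B^2 = 2.6340e-04 /cm^2

2.6340e-04


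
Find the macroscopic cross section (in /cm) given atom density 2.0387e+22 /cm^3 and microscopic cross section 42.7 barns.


Sigma = N * sigma_barns * 1e-24
Sigma = 2.0387e+22 * 42.7 * 1e-24
Sigma = 0.87052 /cm

0.87052


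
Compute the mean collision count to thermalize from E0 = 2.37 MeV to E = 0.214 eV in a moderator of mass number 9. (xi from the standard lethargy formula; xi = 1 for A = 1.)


xi = 1 + (A-1)^2/(2A)*ln((A-1)/(A+1)) = 0.2066007 (for A = 9)
n = ln(E0/E) / xi
n = ln(2.37e6 / 0.214) / 0.2066007
n = ln(1.107477e+07) / 0.2066007 = 78.510

78.510


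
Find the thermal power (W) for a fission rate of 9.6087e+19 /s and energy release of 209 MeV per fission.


P = fission_rate * E_MeV * 1.602e-13
P = 9.6087e+19 * 209 * 1.602e-13
P = 3.2172e+09 W

3.2172e+09


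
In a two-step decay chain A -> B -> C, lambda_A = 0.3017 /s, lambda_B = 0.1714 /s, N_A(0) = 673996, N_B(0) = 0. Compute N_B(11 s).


N_B(t) = lambda_A * N_A0 / (lambda_B - lambda_A) * [exp(-lambda_A*t) - exp(-lambda_B*t)]
exp(-0.3017*11) = 0.03619986; exp(-0.1714*11) = 0.1517683
N_B = 0.3017 * 673996 / (0.1714 - 0.3017) * (0.03619986 - 0.1517683)
N_B = 180355

180355


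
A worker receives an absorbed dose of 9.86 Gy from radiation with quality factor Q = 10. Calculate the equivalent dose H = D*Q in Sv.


H = D * Q
H = 9.86 * 10
H = 98.600 Sv

98.600


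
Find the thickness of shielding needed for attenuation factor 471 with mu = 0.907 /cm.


x = ln(factor) / mu
x = ln(471) / 0.907
x = 6.7860 cm

6.7860


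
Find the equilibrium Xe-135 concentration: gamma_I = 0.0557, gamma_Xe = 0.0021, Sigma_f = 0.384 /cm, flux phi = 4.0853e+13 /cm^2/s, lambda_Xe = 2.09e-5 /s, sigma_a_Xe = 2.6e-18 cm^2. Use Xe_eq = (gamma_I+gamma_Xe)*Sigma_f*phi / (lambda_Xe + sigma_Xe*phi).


Xe_eq = (gamma_I + gamma_Xe) * Sigma_f * phi / (lambda_Xe + sigma_Xe * phi)
Numerator = (0.0557 + 0.0021) * 0.384 * 4.0853e+13 = 9.067405e+11
Denominator = 2.09e-5 + 2.6e-18 * 4.0853e+13 = 1.271178e-04
Xe_eq = 9.067405e+11 / 1.271178e-04 = 7.1331e+15 /cm^3

7.1331e+15


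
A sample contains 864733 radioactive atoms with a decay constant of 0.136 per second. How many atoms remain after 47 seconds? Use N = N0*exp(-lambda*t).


N = N0 * exp(-lambda * t)
N = 864733 * exp(-0.136 * 47)
N = 1448.3

1448.3


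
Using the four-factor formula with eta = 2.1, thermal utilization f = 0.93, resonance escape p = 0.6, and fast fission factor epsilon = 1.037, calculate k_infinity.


k_inf = eta * f * p * epsilon
k_inf = 2.1 * 0.93 * 0.6 * 1.037
k_inf = 1.2152

1.2152


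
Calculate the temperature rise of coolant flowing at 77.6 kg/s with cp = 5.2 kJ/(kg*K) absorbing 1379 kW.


dT = Q / (m_dot * cp)
dT = 1379 / (77.6 * 5.2)
dT = 3.4174 C

3.4174


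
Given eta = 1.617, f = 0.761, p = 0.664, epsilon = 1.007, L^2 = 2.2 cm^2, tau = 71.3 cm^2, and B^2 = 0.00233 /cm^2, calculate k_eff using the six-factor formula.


k_inf = eta*f*p*eps = 1.617*0.761*0.664*1.007 = 0.8227961
P_TNL = 1/(1 + L^2*B^2) = 1/(1 + 2.2*0.00233) = 0.9949001
P_FNL = exp(-B^2*tau) = exp(-0.00233*71.3) = 0.8469370
k_eff = k_inf * P_TNL * P_FNL = 0.8227961 * 0.9949001 * 0.8469370
k_eff = 0.69330

0.69330


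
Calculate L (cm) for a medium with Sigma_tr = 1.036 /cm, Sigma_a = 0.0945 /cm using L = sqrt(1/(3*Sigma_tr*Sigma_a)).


D = 1 / (3 * Sigma_tr) = 1 / (3 * 1.036) = 0.3217503 cm
L = sqrt(D / Sigma_a)
L = sqrt(0.3217503 / 0.0945)
L = 1.8452 cm

1.8452


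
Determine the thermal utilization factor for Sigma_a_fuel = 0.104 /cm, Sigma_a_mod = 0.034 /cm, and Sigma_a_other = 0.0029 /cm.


f = Sigma_a_fuel / (Sigma_a_fuel + Sigma_a_mod + Sigma_a_other)
f = 0.104 / (0.104 + 0.034 + 0.0029)
f = 0.73811

0.73811


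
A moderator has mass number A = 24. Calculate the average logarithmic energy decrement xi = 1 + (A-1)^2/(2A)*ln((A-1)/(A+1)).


xi = 1 + (A-1)^2/(2A) * ln((A-1)/(A+1))
xi = 1 + (24-1)^2/(2*24) * ln((24-1)/(24 +1))
xi = 0.081065

0.081065


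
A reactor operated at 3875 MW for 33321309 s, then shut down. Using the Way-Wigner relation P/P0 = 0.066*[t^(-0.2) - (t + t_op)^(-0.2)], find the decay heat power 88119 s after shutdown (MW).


P/P0 = 0.066 * [t^(-0.2) - (t + t_op)^(-0.2)]
P/P0 = 0.066 * [88119^(-0.2) - (88119 + 33321309)^(-0.2)]
P/P0 = 0.066 * [0.1025619 - 0.03127708] = 0.004704798
P = 3875 * 0.004704798 = 18.231 MW

18.231


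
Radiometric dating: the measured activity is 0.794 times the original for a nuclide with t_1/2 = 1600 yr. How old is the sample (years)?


lambda = ln(2) / t_half = ln(2) / 1600 = 4.332170e-04 /yr
t = -ln(A/A0) / lambda
t = -ln(0.794) / 4.332170e-04
t = 532.46 yr

532.46


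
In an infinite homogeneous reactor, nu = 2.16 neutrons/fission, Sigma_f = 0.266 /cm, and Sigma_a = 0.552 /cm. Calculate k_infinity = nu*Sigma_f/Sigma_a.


k_inf = nu * Sigma_f / Sigma_a
k_inf = 2.16 * 0.266 / 0.552
k_inf = 1.0409

1.0409


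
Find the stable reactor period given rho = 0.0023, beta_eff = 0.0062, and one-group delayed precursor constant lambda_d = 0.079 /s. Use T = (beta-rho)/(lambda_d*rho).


T = (beta - rho) / (lambda_d * rho)
T = (0.0062 - 0.0023) / (0.079 * 0.0023)
T = 21.464 s

21.464


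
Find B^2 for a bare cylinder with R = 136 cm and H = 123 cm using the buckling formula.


B^2 = (2.405/R)^2 + (pi/H)^2
B^2 = (2.405/136)^2 + (pi/123)^2
B^2 = 9.6508e-04 /cm^2

9.6508e-04


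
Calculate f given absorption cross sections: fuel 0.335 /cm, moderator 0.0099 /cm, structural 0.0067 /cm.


f = Sigma_a_fuel / (Sigma_a_fuel + Sigma_a_mod + Sigma_a_other)
f = 0.335 / (0.335 + 0.0099 + 0.0067)
f = 0.95279

0.95279


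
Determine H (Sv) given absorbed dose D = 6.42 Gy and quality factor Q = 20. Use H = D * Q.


H = D * Q
H = 6.42 * 20
H = 128.40 Sv

128.40


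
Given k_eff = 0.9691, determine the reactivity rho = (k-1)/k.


rho = (k_eff - 1) / k_eff
rho = (0.9691 - 1) / 0.9691
rho = -0.031885

-0.031885


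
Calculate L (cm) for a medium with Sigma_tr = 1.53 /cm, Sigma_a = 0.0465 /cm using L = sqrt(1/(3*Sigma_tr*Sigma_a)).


D = 1 / (3 * Sigma_tr) = 1 / (3 * 1.53) = 0.2178649 cm
L = sqrt(D / Sigma_a)
L = sqrt(0.2178649 / 0.0465)
L = 2.1645 cm

2.1645


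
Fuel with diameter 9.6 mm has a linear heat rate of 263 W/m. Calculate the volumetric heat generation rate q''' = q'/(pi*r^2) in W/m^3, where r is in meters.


r = D / 2 / 1000 = 9.6 / 2 / 1000 = 0.0048 m
q''' = q' / (pi * r^2)
q''' = 263 / (pi * 0.0048^2)
q''' = 3.6335e+06 W/m^3

3.6335e+06


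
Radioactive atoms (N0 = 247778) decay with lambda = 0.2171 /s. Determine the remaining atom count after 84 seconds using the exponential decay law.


N = N0 * exp(-lambda * t)
N = 247778 * exp(-0.2171 * 84)
N = 0.0029792

0.0029792


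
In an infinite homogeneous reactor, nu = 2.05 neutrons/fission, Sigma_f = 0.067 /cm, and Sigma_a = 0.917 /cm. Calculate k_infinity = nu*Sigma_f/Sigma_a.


k_inf = nu * Sigma_f / Sigma_a
k_inf = 2.05 * 0.067 / 0.917
k_inf = 0.14978

0.14978


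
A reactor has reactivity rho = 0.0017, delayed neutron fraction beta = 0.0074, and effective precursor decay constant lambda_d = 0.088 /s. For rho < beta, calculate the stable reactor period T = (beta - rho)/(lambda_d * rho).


T = (beta - rho) / (lambda_d * rho)
T = (0.0074 - 0.0017) / (0.088 * 0.0017)
T = 38.102 s

38.102


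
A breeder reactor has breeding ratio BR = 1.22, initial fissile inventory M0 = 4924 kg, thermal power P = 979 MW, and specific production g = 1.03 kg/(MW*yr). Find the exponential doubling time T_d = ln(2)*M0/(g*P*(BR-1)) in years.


Breeding gain G = BR - 1 = 1.22 - 1 = 0.22
Fissile production rate = g * P * G = 1.03 * 979 * 0.22 = 221.8414 kg/yr
T_d = ln(2) * M0 / (g * P * G)
T_d = ln(2) * 4924 / 221.8414 = 15.385 yr

15.385


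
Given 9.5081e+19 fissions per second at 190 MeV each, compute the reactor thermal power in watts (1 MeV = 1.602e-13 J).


P = fission_rate * E_MeV * 1.602e-13
P = 9.5081e+19 * 190 * 1.602e-13
P = 2.8941e+09 W

2.8941e+09


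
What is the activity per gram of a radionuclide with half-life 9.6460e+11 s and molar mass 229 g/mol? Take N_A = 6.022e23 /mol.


lambda = ln(2) / t_half = ln(2) / 9.6460e+11 = 7.185851e-13 /s
SA = lambda * N_A / M
SA = 7.185851e-13 * 6.022e23 / 229
SA = 1.8897e+09 Bq/g

1.8897e+09


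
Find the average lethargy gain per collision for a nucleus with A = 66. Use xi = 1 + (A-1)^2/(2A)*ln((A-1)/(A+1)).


xi = 1 + (A-1)^2/(2A) * ln((A-1)/(A+1))
xi = 1 + (66-1)^2/(2*66) * ln((66-1)/(66 +1))
xi = 0.029999

0.029999


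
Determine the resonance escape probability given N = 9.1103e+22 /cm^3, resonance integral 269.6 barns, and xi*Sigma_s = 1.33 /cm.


p = exp(-N * I * 1e-24 / (xi*Sigma_s))
p = exp(-9.1103e+22 * 269.6 * 1e-24 / 1.33)
p = 9.5455e-09

9.5455e-09


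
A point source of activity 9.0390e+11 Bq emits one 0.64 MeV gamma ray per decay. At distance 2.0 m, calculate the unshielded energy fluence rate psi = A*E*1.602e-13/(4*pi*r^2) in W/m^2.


psi = A * E * 1.602e-13 / (4*pi*r^2)
psi = 9.0390e+11 * 0.64 * 1.602e-13 / (4*pi*2.0^2)
psi = 0.0018437 W/m^2

0.0018437


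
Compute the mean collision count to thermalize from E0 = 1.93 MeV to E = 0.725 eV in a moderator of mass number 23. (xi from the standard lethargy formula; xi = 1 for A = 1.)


xi = 1 + (A-1)^2/(2A)*ln((A-1)/(A+1)) = 0.08448899 (for A = 23)
n = ln(E0/E) / xi
n = ln(1.93e6 / 0.725) / 0.08448899
n = ln(2.662069e+06) / 0.08448899 = 175.11

175.11


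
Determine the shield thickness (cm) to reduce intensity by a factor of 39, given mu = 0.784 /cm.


x = ln(factor) / mu
x = ln(39) / 0.784
x = 4.6729 cm

4.6729


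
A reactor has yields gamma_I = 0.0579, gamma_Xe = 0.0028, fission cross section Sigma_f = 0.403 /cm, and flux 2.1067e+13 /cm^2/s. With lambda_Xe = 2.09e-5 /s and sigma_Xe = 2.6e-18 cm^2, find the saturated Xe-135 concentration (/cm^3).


Xe_eq = (gamma_I + gamma_Xe) * Sigma_f * phi / (lambda_Xe + sigma_Xe * phi)
Numerator = (0.0579 + 0.0028) * 0.403 * 2.1067e+13 = 5.153431e+11
Denominator = 2.09e-5 + 2.6e-18 * 2.1067e+13 = 7.567420e-05
Xe_eq = 5.153431e+11 / 7.567420e-05 = 6.8100e+15 /cm^3

6.8100e+15


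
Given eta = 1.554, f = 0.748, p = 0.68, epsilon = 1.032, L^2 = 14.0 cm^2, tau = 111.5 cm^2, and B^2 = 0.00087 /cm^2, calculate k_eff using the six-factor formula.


k_inf = eta*f*p*eps = 1.554*0.748*0.68*1.032 = 0.8157202
P_TNL = 1/(1 + L^2*B^2) = 1/(1 + 14.0*0.00087) = 0.9879666
P_FNL = exp(-B^2*tau) = exp(-0.00087*111.5) = 0.9075515
k_eff = k_inf * P_TNL * P_FNL = 0.8157202 * 0.9879666 * 0.9075515
k_eff = 0.73140

0.73140


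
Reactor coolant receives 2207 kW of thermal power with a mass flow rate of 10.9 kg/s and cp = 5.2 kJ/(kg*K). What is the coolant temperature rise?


dT = Q / (m_dot * cp)
dT = 2207 / (10.9 * 5.2)
dT = 38.938 C

38.938


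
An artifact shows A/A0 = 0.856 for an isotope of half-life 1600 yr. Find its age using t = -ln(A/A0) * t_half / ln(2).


lambda = ln(2) / t_half = ln(2) / 1600 = 4.332170e-04 /yr
t = -ln(A/A0) / lambda
t = -ln(0.856) / 4.332170e-04
t = 358.91 yr

358.91


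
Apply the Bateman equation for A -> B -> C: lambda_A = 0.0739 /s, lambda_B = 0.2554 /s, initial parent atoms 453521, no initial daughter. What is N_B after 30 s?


N_B(t) = lambda_A * N_A0 / (lambda_B - lambda_A) * [exp(-lambda_A*t) - exp(-lambda_B*t)]
exp(-0.0739*30) = 0.1089354; exp(-0.2554*30) = 4.703657e-04
N_B = 0.0739 * 453521 / (0.2554 - 0.0739) * (0.1089354 - 4.703657e-04)
N_B = 20029

20029


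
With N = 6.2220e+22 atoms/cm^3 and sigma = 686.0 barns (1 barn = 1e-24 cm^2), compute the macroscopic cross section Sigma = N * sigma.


Sigma = N * sigma_barns * 1e-24
Sigma = 6.2220e+22 * 686.0 * 1e-24
Sigma = 42.683 /cm

42.683


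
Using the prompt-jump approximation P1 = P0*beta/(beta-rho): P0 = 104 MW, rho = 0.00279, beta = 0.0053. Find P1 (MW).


P1/P0 = beta / (beta - rho)
P1/P0 = 0.0053 / (0.0053 - 0.00279) = 2.111554
P1 = 104 * 2.111554 = 219.60 MW

219.60


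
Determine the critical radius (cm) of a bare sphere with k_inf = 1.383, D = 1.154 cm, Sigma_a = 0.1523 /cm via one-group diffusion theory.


L^2 = D / Sigma_a = 1.154 / 0.1523 = 7.577150 cm^2
B_m^2 = (k_inf - 1) / L^2 = (1.383 - 1) / 7.577150 = 0.05054671 /cm^2
For a bare sphere: B_g = pi/R, so R_c = pi / sqrt(B_m^2)
R_c = pi / sqrt(0.05054671) = 13.973 cm

13.973


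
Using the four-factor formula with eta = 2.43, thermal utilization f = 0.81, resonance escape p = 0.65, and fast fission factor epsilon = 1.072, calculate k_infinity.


k_inf = eta * f * p * epsilon
k_inf = 2.43 * 0.81 * 0.65 * 1.072
k_inf = 1.3715

1.3715


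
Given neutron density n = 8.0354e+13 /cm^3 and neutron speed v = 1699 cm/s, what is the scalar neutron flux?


phi = n * v
phi = 8.0354e+13 * 1699
phi = 1.3652e+17 /cm^2/s

1.3652e+17


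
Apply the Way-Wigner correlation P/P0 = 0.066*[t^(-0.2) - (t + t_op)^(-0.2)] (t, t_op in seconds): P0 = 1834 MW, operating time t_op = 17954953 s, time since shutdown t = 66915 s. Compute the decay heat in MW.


P/P0 = 0.066 * [t^(-0.2) - (t + t_op)^(-0.2)]
P/P0 = 0.066 * [66915^(-0.2) - (66915 + 17954953)^(-0.2)]
P/P0 = 0.066 * [0.1083666 - 0.03538670] = 0.004816673
P = 1834 * 0.004816673 = 8.8338 MW

8.8338


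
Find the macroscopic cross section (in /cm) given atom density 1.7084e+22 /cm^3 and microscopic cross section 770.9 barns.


Sigma = N * sigma_barns * 1e-24
Sigma = 1.7084e+22 * 770.9 * 1e-24
Sigma = 13.170 /cm

13.170


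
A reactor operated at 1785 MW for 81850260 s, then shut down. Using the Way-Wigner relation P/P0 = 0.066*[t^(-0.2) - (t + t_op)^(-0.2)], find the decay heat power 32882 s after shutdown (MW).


P/P0 = 0.066 * [t^(-0.2) - (t + t_op)^(-0.2)]
P/P0 = 0.066 * [32882^(-0.2) - (32882 + 81850260)^(-0.2)]
P/P0 = 0.066 * [0.1249132 - 0.02614334] = 0.006518811
P = 1785 * 0.006518811 = 11.636 MW

11.636


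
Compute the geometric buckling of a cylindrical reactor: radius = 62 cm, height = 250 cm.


B^2 = (2.405/R)^2 + (pi/H)^2
B^2 = (2.405/62)^2 + (pi/250)^2
B^2 = 0.0016626 /cm^2

0.0016626


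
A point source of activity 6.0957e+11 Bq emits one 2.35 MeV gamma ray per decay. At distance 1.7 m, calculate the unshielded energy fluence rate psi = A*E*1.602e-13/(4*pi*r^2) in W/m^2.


psi = A * E * 1.602e-13 / (4*pi*r^2)
psi = 6.0957e+11 * 2.35 * 1.602e-13 / (4*pi*1.7^2)
psi = 0.0063190 W/m^2

0.0063190


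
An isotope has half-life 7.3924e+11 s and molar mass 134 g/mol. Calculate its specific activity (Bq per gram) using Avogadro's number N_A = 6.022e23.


lambda = ln(2) / t_half = ln(2) / 7.3924e+11 = 9.376484e-13 /s
SA = lambda * N_A / M
SA = 9.376484e-13 * 6.022e23 / 134
SA = 4.2138e+09 Bq/g

4.2138e+09


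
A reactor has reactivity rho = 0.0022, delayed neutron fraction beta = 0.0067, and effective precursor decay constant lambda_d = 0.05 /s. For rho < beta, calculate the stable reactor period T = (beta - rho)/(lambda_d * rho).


T = (beta - rho) / (lambda_d * rho)
T = (0.0067 - 0.0022) / (0.05 * 0.0022)
T = 40.909 s

40.909


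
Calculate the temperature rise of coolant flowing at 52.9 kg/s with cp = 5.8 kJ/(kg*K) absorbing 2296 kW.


dT = Q / (m_dot * cp)
dT = 2296 / (52.9 * 5.8)
dT = 7.4832 C

7.4832


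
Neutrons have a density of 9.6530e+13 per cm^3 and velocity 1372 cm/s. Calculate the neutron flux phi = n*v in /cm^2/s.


phi = n * v
phi = 9.6530e+13 * 1372
phi = 1.3244e+17 /cm^2/s

1.3244e+17


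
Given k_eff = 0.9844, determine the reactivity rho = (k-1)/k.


rho = (k_eff - 1) / k_eff
rho = (0.9844 - 1) / 0.9844
rho = -0.015847

-0.015847


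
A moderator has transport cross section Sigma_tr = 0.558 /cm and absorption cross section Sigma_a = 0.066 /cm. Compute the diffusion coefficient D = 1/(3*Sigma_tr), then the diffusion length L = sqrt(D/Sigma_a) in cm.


D = 1 / (3 * Sigma_tr) = 1 / (3 * 0.558) = 0.5973716 cm
L = sqrt(D / Sigma_a)
L = sqrt(0.5973716 / 0.066)
L = 3.0085 cm

3.0085


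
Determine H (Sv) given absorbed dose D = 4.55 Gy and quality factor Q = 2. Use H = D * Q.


H = D * Q
H = 4.55 * 2
H = 9.1000 Sv

9.1000


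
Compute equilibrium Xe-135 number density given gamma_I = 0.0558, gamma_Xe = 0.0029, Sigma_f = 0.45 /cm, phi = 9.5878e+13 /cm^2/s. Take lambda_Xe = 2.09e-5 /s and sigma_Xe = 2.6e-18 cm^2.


Xe_eq = (gamma_I + gamma_Xe) * Sigma_f * phi / (lambda_Xe + sigma_Xe * phi)
Numerator = (0.0558 + 0.0029) * 0.45 * 9.5878e+13 = 2.532617e+12
Denominator = 2.09e-5 + 2.6e-18 * 9.5878e+13 = 2.701828e-04
Xe_eq = 2.532617e+12 / 2.701828e-04 = 9.3737e+15 /cm^3

9.3737e+15


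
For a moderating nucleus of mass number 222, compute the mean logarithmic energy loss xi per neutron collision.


xi = 1 + (A-1)^2/(2A) * ln((A-1)/(A+1))
xi = 1 + (222-1)^2/(2*222) * ln((222-1)/(222 +1))
xi = 0.0089820

0.0089820


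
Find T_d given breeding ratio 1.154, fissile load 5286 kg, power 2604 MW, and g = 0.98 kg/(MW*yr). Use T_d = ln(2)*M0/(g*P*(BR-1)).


Breeding gain G = BR - 1 = 1.154 - 1 = 0.154
Fissile production rate = g * P * G = 0.98 * 2604 * 0.154 = 392.99568 kg/yr
T_d = ln(2) * M0 / (g * P * G)
T_d = ln(2) * 5286 / 392.99568 = 9.3232 yr

9.3232


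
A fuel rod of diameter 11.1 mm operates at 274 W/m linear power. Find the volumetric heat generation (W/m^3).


r = D / 2 / 1000 = 11.1 / 2 / 1000 = 0.00555 m
q''' = q' / (pi * r^2)
q''' = 274 / (pi * 0.00555^2)
q''' = 2.8315e+06 W/m^3

2.8315e+06


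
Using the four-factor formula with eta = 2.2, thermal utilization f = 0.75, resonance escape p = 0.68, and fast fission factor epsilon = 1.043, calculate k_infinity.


k_inf = eta * f * p * epsilon
k_inf = 2.2 * 0.75 * 0.68 * 1.043
k_inf = 1.1702

1.1702


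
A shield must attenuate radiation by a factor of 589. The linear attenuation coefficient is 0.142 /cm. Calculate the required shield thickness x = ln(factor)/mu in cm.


x = ln(factor) / mu
x = ln(589) / 0.142
x = 44.918 cm

44.918


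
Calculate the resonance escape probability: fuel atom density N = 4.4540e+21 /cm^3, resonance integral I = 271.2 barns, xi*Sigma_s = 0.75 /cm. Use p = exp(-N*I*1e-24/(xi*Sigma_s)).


p = exp(-N * I * 1e-24 / (xi*Sigma_s))
p = exp(-4.4540e+21 * 271.2 * 1e-24 / 0.75)
p = 0.19977

0.19977


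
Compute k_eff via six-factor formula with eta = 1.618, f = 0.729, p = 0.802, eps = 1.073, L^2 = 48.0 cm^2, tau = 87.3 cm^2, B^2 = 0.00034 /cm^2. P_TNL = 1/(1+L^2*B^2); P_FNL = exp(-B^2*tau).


k_inf = eta*f*p*eps = 1.618*0.729*0.802*1.073 = 1.015033
P_TNL = 1/(1 + L^2*B^2) = 1/(1 + 48.0*0.00034) = 0.9839421
P_FNL = exp(-B^2*tau) = exp(-0.00034*87.3) = 0.9707542
k_eff = k_inf * P_TNL * P_FNL = 1.015033 * 0.9839421 * 0.9707542
k_eff = 0.96952

0.96952


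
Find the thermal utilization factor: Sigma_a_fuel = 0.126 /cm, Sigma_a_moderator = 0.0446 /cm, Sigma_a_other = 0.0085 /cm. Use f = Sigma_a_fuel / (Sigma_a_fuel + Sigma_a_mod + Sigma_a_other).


f = Sigma_a_fuel / (Sigma_a_fuel + Sigma_a_mod + Sigma_a_other)
f = 0.126 / (0.126 + 0.0446 + 0.0085)
f = 0.70352

0.70352


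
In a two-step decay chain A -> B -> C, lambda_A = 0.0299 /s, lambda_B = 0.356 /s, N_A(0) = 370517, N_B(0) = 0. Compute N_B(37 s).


N_B(t) = lambda_A * N_A0 / (lambda_B - lambda_A) * [exp(-lambda_A*t) - exp(-lambda_B*t)]
exp(-0.0299*37) = 0.3307806; exp(-0.356*37) = 1.903150e-06
N_B = 0.0299 * 370517 / (0.356 - 0.0299) * (0.3307806 - 1.903150e-06)
N_B = 11237

11237
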